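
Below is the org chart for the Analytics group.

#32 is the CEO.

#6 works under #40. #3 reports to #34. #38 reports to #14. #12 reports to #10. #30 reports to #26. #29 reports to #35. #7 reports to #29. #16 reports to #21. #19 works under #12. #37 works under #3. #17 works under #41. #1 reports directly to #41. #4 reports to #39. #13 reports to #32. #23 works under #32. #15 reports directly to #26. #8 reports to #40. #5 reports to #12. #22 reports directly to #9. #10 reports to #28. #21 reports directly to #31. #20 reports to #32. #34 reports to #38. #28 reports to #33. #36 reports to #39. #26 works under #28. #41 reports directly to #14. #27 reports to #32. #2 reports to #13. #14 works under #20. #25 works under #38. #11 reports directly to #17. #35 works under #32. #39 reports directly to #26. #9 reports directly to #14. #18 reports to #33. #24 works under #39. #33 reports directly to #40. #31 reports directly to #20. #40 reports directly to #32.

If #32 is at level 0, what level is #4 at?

Chain from #4 up to #32: #4 → #39 → #26 → #28 → #33 → #40 → #32. That is 6 steps up, so #4 is 6 levels below #32.

6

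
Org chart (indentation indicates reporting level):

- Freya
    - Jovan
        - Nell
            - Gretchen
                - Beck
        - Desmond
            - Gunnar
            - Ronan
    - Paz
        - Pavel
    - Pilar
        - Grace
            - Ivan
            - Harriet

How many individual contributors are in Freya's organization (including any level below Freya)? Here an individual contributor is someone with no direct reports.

The people in Freya's organization with no one reporting to them are Harriet, Ivan, Pavel, Ronan, Gunnar, Beck. That is 6.

6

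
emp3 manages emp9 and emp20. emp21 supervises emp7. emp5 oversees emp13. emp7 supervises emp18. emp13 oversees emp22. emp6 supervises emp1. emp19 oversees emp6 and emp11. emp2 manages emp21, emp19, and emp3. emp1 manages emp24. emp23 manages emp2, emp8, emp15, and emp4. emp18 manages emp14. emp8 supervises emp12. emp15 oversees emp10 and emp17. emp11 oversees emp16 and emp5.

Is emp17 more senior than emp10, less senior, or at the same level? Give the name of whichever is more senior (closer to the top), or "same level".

Both emp17 and emp10 are 2 levels below emp23.

same level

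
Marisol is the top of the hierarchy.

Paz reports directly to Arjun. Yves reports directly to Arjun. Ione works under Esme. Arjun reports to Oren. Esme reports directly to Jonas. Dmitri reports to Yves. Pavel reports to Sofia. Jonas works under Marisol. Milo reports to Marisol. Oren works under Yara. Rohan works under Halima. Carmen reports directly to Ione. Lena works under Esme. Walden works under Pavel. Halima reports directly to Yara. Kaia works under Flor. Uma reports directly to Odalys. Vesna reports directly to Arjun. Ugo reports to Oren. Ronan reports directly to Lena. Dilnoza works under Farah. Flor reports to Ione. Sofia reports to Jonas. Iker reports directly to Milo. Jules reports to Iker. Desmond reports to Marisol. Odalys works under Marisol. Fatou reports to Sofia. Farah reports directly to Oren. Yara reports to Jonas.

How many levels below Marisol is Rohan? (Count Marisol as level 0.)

4

Chain from Rohan up to Marisol: Rohan → Halima → Yara → Jonas → Marisol. That is 4 steps up, so Rohan is 4 levels below Marisol.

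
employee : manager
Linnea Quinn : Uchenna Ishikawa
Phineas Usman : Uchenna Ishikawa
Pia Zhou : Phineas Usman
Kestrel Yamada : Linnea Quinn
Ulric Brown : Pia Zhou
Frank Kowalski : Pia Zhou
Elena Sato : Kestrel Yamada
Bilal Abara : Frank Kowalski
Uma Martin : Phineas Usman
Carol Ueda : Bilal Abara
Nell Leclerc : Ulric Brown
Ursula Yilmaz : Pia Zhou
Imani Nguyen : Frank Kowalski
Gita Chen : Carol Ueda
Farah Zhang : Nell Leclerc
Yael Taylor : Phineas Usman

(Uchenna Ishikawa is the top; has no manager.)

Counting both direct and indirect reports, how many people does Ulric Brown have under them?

Ulric Brown directly manages Nell Leclerc. Under Nell Leclerc: Farah Zhang (1). That's 2 in total.

2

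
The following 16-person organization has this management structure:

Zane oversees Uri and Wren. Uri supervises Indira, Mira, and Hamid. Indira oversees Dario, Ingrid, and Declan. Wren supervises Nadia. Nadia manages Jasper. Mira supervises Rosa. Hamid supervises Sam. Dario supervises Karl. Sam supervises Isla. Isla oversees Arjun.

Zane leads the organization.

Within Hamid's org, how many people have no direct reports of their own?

1

The only person in Hamid's organization with no one reporting to them is Arjun. That is 1.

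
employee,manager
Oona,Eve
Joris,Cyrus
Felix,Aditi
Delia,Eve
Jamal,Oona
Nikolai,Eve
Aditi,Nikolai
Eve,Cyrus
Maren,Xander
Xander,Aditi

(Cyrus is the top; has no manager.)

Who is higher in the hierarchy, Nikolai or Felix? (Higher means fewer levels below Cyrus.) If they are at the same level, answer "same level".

Nikolai

Nikolai is 2 levels below Cyrus; Felix is 4. Nikolai is higher.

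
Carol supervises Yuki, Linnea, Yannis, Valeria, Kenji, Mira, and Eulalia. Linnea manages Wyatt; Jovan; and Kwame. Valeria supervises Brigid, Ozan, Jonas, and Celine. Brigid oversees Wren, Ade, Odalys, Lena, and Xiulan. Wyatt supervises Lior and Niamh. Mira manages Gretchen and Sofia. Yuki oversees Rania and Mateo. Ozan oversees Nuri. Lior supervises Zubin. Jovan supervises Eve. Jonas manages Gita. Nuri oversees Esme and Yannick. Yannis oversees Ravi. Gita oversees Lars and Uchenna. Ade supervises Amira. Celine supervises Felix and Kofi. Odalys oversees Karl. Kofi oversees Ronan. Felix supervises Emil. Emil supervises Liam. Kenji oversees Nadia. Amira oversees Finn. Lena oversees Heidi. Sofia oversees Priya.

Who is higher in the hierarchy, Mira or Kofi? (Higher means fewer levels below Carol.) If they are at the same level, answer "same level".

Mira is 1 level below Carol; Kofi is 3. Mira is higher.

Mira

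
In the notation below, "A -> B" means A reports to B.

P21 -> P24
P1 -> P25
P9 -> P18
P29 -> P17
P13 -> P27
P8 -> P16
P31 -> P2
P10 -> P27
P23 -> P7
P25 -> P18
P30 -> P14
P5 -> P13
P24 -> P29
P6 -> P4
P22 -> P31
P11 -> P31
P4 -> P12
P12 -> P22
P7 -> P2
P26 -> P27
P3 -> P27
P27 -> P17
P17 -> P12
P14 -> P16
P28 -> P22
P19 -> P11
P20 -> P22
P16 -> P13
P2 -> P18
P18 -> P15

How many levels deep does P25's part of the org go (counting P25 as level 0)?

1

The longest chain under P25 runs P25 → P1, which is 1 level below P25.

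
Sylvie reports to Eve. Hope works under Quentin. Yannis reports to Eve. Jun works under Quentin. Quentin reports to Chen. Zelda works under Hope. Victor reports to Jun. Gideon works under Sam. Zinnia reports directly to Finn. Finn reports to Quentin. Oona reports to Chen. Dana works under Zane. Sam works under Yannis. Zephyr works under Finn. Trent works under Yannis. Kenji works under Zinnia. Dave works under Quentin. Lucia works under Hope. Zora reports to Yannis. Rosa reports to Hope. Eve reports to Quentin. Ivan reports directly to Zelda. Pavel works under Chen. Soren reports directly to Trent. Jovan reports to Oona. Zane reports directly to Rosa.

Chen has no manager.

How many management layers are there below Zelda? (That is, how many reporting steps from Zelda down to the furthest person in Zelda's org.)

The longest chain under Zelda runs Zelda → Ivan, which is 1 level below Zelda.

1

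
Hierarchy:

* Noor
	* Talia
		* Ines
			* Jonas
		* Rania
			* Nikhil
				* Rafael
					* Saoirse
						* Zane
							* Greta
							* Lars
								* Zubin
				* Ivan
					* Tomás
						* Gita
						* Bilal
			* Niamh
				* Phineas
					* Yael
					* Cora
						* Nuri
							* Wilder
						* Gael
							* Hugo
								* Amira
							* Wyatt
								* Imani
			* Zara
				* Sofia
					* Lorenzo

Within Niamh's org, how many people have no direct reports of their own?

4

The people in Niamh's organization with no one reporting to them are Imani, Amira, Wilder, Yael. That is 4.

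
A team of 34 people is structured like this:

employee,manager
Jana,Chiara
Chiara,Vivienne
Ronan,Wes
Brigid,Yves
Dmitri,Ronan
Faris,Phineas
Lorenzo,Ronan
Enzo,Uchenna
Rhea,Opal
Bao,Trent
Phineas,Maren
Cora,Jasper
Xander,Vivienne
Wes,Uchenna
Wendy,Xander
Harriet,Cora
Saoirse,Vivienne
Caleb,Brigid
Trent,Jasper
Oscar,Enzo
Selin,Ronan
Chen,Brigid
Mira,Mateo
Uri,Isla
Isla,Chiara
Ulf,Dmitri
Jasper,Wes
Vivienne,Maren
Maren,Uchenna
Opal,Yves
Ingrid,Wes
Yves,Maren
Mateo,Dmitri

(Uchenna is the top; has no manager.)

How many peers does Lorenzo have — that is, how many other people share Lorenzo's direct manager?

Lorenzo reports to Ronan. Ronan's other direct reports are Selin, Dmitri — 2 peers.

2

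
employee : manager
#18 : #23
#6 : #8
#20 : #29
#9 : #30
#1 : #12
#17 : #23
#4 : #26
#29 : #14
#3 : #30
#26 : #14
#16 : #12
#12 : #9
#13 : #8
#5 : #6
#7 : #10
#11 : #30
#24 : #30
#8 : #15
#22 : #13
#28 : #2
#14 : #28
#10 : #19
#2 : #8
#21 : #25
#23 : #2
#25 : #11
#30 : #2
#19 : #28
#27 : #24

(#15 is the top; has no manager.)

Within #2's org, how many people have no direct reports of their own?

The people in #2's organization with no one reporting to them are #18, #17, #4, #20, #7, #27, #21, #3, #1, #16. That is 10.

10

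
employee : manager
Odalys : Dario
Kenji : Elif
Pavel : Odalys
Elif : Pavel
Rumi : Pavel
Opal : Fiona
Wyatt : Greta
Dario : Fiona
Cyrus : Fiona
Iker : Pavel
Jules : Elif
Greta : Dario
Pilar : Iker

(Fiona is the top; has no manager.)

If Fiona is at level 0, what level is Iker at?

Chain from Iker up to Fiona: Iker → Pavel → Odalys → Dario → Fiona. That is 4 steps up, so Iker is 4 levels below Fiona.

4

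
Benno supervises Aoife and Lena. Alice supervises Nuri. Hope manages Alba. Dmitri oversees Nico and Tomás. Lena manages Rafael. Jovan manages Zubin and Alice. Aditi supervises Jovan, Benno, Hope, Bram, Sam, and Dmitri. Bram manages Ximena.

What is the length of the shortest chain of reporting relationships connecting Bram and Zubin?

Bram is 1 level below Aditi, and Zubin is 2 levels below Aditi (their lowest common manager). The shortest path runs up from Bram to Aditi and back down to Zubin: 1 + 2 = 3 links.

3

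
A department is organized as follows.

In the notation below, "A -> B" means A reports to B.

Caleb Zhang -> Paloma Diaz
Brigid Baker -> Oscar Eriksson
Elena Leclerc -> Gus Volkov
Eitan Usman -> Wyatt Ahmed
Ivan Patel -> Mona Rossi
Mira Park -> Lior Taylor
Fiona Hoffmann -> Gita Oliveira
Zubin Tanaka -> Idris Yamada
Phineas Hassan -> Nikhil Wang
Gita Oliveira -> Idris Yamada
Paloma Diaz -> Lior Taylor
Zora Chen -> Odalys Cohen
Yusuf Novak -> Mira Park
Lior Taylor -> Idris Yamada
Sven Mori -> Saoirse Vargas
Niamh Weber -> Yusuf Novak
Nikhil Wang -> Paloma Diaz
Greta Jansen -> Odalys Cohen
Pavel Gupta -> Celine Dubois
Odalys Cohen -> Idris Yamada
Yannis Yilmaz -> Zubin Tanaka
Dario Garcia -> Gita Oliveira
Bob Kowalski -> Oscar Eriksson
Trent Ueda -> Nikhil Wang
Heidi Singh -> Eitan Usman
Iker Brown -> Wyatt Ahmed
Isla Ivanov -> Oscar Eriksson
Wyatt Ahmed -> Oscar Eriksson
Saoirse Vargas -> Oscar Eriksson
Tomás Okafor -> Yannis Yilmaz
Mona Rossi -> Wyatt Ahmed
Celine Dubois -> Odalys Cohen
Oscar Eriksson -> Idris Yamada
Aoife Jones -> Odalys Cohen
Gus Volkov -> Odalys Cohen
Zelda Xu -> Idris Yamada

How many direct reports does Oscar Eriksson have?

5

Oscar Eriksson directly manages Saoirse Vargas, Wyatt Ahmed, Brigid Baker, Bob Kowalski, Isla Ivanov. That is 5 direct reports.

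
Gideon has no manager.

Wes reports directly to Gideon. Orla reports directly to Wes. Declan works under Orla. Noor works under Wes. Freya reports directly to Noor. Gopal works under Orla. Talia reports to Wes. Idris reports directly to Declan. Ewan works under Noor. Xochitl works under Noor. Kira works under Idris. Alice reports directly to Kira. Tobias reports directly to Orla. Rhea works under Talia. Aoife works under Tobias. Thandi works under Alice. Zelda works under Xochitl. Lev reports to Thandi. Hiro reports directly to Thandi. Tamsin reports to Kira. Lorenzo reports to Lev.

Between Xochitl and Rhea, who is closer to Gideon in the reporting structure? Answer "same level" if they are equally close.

Both Xochitl and Rhea are 3 levels below Gideon.

same level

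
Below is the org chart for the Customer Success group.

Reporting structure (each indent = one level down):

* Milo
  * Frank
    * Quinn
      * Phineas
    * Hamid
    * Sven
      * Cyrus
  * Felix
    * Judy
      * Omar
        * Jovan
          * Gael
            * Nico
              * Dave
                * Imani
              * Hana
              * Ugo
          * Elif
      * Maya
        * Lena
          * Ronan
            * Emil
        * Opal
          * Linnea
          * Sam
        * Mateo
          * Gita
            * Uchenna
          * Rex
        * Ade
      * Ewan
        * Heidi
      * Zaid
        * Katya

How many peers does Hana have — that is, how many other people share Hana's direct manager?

Hana reports to Nico. Nico's other direct reports are Dave, Ugo — 2 peers.

2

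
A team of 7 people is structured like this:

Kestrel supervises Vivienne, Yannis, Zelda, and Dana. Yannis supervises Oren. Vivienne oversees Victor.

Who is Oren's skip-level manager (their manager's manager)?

Oren reports to Yannis, and Yannis reports to Kestrel. So Oren's skip-level manager is Kestrel.

Kestrel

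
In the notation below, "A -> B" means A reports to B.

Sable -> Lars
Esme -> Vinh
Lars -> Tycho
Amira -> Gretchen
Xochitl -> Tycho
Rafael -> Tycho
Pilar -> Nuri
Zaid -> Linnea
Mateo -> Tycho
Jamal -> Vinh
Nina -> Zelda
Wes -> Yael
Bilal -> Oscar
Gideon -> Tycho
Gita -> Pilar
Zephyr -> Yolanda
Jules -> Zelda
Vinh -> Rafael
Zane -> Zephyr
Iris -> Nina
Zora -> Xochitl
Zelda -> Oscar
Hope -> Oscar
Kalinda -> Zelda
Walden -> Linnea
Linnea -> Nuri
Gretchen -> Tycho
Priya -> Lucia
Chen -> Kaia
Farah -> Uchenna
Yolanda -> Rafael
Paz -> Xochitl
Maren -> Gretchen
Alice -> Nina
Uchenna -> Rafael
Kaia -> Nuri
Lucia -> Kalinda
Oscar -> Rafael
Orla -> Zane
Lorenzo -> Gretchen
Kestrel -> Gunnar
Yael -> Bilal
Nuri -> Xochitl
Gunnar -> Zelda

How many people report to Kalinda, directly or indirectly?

Kalinda directly manages Lucia. Under Lucia: Priya (1). That's 2 in total.

2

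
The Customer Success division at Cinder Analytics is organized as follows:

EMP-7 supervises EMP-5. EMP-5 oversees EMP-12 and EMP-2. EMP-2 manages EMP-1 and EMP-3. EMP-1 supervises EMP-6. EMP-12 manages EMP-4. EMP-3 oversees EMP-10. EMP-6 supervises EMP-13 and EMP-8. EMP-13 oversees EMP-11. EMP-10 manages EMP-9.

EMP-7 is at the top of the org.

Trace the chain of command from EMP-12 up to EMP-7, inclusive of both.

EMP-12 reports to EMP-5. EMP-5 reports to EMP-7. EMP-7 is at the top.

EMP-12 -> EMP-5 -> EMP-7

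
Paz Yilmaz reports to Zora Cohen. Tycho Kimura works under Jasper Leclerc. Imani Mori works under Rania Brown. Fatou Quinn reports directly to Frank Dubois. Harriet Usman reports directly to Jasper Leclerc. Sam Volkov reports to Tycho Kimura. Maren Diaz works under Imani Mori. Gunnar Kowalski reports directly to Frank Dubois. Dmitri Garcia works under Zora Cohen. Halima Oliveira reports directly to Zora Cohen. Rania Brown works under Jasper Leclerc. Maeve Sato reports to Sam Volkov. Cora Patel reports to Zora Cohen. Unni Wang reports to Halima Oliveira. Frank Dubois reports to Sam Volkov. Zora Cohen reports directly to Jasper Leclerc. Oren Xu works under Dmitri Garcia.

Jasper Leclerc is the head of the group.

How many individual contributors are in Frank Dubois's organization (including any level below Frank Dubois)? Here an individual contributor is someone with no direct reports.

2

The people in Frank Dubois's organization with no one reporting to them are Fatou Quinn, Gunnar Kowalski. That is 2.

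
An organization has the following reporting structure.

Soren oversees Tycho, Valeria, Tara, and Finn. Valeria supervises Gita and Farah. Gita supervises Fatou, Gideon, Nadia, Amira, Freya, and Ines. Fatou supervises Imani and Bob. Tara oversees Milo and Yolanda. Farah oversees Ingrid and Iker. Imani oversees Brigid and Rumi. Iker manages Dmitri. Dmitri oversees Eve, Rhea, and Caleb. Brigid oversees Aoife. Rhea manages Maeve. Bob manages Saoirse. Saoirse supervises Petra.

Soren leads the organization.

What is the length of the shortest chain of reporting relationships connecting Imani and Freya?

Imani is 2 levels below Gita, and Freya is 1 level below Gita (their lowest common manager). The shortest path runs up from Imani to Gita and back down to Freya: 2 + 1 = 3 links.

3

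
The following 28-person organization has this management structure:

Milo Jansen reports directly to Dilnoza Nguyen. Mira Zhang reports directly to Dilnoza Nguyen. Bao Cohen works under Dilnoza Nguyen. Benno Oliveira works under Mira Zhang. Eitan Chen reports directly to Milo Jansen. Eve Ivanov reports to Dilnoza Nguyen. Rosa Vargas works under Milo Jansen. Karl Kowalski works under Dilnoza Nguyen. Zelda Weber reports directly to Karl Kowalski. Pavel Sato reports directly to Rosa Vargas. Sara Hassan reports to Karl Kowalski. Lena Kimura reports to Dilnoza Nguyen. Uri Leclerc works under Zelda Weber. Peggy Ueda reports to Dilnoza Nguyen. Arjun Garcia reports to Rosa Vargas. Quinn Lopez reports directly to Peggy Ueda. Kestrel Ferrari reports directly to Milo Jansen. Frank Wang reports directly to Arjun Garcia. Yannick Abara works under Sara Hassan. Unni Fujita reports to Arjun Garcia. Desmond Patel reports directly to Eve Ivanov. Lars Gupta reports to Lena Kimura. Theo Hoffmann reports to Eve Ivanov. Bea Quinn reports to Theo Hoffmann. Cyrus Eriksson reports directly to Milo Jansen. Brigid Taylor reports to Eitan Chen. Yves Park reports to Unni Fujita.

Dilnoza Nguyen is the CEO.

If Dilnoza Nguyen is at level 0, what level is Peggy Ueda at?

1

Chain from Peggy Ueda up to Dilnoza Nguyen: Peggy Ueda → Dilnoza Nguyen. That is 1 step up, so Peggy Ueda is 1 level below Dilnoza Nguyen.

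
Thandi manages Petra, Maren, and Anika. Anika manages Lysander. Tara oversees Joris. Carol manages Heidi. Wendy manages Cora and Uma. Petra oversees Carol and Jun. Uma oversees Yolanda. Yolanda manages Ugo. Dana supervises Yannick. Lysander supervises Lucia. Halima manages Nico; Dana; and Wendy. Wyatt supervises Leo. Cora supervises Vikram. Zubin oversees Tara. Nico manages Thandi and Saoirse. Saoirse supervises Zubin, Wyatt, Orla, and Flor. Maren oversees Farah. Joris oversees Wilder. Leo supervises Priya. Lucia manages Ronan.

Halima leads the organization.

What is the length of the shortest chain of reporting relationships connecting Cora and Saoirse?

Cora is 2 levels below Halima, and Saoirse is 2 levels below Halima (their lowest common manager). The shortest path runs up from Cora to Halima and back down to Saoirse: 2 + 2 = 4 links.

4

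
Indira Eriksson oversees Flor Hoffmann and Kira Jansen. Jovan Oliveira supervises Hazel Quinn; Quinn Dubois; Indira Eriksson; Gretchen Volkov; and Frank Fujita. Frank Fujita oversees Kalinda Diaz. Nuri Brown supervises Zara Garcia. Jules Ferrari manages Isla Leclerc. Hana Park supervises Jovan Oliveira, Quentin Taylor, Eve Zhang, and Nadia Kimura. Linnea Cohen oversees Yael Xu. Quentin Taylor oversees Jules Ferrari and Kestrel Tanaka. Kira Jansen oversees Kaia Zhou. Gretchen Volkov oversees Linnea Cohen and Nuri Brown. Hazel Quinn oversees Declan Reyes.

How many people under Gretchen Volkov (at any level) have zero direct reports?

The people in Gretchen Volkov's organization with no one reporting to them are Zara Garcia, Yael Xu. That is 2.

2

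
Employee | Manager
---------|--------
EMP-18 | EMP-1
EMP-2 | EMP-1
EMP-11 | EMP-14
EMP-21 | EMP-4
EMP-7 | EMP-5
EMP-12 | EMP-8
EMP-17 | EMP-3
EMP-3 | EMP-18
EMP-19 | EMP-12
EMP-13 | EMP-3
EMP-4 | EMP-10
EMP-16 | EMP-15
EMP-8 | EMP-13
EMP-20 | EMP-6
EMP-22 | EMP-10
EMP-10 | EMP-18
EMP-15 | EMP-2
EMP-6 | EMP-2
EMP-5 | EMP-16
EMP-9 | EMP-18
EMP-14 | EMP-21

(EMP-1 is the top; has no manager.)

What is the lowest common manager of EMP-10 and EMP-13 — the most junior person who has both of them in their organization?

EMP-10's chain of managers is EMP-18, EMP-1. EMP-13's chain of managers is EMP-3, EMP-18, EMP-1. The first manager that appears in both chains is EMP-18.

EMP-18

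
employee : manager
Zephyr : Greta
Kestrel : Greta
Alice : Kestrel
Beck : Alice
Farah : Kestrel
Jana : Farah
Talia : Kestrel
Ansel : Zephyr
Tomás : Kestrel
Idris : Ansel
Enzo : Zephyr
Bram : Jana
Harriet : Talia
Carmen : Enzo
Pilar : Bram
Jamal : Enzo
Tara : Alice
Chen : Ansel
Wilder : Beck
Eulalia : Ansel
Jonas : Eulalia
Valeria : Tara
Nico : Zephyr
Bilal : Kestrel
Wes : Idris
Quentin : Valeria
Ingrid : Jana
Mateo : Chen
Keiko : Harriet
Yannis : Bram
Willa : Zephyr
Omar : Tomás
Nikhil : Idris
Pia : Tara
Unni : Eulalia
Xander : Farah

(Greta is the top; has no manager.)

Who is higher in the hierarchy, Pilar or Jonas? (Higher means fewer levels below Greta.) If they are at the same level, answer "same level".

Jonas

Pilar is 5 levels below Greta; Jonas is 4. Jonas is higher.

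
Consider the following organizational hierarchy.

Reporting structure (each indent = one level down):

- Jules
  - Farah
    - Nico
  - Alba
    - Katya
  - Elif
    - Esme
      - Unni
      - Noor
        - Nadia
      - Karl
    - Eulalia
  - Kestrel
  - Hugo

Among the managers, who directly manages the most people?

Direct-report counts: Jules has 5; Elif has 2; Esme has 3; Noor has 1; Alba has 1; Farah has 1. The largest is 5, held by Jules.

Jules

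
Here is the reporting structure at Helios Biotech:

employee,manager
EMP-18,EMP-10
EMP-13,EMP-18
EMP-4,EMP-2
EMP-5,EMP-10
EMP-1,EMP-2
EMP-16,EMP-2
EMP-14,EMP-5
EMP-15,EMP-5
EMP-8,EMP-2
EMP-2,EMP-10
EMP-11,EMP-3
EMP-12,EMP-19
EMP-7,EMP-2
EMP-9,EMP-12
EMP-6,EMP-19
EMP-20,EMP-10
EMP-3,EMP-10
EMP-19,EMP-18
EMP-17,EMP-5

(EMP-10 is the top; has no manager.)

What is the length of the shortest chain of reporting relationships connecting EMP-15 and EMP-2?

EMP-15 is 2 levels below EMP-10, and EMP-2 is 1 level below EMP-10 (their lowest common manager). The shortest path runs up from EMP-15 to EMP-10 and back down to EMP-2: 2 + 1 = 3 links.

3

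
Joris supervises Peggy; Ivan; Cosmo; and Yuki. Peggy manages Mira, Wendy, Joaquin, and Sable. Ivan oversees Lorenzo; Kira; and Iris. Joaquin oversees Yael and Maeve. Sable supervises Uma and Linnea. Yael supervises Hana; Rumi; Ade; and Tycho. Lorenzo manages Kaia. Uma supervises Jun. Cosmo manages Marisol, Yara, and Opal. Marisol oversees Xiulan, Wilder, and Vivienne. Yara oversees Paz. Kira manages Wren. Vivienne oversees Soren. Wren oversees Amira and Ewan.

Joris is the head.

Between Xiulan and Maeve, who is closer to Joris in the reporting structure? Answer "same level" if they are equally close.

Both Xiulan and Maeve are 3 levels below Joris.

same level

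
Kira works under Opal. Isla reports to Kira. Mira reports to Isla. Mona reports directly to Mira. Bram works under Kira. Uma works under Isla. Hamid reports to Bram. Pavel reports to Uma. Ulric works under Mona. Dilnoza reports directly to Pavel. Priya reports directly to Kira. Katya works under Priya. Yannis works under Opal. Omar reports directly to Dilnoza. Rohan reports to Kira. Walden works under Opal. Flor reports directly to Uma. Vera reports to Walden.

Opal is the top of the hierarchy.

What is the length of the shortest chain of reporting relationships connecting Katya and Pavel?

Katya is 2 levels below Kira, and Pavel is 3 levels below Kira (their lowest common manager). The shortest path runs up from Katya to Kira and back down to Pavel: 2 + 3 = 5 links.

5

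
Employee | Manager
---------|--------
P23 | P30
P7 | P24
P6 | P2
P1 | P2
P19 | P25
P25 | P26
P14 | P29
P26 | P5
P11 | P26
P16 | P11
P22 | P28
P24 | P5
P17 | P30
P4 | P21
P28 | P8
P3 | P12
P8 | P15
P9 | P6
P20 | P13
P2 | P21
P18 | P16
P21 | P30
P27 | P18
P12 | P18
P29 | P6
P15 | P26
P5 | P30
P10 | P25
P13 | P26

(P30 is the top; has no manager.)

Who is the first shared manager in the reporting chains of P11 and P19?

P11's chain of managers is P26, P5, P30. P19's chain of managers is P25, P26, P5, P30. The first manager that appears in both chains is P26.

P26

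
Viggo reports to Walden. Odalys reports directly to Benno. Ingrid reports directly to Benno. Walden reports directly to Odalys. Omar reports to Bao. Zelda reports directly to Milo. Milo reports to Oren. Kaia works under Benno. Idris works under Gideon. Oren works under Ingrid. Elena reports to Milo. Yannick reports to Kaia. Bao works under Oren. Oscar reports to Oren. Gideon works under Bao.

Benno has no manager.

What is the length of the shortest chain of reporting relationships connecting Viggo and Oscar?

6

Viggo is 3 levels below Benno, and Oscar is 3 levels below Benno (their lowest common manager). The shortest path runs up from Viggo to Benno and back down to Oscar: 3 + 3 = 6 links.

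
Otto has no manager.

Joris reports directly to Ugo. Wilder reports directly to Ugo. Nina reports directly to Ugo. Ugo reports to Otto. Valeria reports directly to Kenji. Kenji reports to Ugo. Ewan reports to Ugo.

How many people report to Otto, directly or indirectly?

Otto directly manages Ugo. Under Ugo: Wilder, Joris, Nina, Ewan, Kenji, Valeria (6). That's 7 in total.

7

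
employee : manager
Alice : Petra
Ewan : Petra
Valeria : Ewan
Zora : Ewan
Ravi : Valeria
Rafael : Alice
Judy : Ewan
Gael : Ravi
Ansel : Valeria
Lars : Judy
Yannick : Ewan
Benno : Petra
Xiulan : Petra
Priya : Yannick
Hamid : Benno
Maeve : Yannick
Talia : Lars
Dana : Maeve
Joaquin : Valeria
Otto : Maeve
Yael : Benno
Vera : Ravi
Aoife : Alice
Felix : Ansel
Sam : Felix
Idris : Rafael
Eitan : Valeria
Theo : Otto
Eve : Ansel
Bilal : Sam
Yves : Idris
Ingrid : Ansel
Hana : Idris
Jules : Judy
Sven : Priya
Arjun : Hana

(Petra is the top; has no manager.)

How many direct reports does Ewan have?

Ewan directly manages Valeria, Zora, Judy, Yannick. That is 4 direct reports.

4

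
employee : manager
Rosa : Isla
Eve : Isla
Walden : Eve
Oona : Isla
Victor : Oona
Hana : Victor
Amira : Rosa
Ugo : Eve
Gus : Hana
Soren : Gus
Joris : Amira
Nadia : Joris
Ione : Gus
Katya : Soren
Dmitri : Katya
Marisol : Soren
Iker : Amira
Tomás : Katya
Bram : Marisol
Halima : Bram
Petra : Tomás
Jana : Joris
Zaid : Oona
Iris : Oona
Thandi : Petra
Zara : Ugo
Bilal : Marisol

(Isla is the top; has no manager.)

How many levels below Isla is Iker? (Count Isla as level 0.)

Chain from Iker up to Isla: Iker → Amira → Rosa → Isla. That is 3 steps up, so Iker is 3 levels below Isla.

3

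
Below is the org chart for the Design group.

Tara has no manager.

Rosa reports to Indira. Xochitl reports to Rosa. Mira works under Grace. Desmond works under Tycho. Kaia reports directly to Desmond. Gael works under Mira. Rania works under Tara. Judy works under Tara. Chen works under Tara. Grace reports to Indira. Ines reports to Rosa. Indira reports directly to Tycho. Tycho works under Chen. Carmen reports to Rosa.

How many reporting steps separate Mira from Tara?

Chain from Mira up to Tara: Mira → Grace → Indira → Tycho → Chen → Tara. That is 5 steps up, so Mira is 5 levels below Tara.

5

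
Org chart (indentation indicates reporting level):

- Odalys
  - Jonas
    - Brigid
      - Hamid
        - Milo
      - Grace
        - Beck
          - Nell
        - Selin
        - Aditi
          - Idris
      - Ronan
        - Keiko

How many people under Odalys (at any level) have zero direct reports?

The people in Odalys's organization with no one reporting to them are Keiko, Idris, Selin, Nell, Milo. That is 5.

5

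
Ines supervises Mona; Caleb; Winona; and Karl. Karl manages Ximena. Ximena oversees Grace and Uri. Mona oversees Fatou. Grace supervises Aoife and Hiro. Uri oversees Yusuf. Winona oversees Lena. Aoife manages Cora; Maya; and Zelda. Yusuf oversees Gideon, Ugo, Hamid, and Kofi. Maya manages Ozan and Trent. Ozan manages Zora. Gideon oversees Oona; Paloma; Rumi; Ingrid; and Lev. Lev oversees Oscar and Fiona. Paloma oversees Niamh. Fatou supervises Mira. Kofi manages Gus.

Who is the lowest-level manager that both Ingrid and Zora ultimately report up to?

Ingrid's chain of managers is Gideon, Yusuf, Uri, Ximena, Karl, Ines. Zora's chain of managers is Ozan, Maya, Aoife, Grace, Ximena, Karl, Ines. The first manager that appears in both chains is Ximena.

Ximena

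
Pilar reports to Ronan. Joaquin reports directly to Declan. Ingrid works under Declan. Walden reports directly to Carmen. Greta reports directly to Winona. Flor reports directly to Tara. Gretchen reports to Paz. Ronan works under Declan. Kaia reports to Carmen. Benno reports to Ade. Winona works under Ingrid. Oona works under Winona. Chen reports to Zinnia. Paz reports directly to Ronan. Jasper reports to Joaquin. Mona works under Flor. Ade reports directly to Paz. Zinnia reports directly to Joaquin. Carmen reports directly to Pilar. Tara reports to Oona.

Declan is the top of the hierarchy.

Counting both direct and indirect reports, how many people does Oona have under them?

Oona directly manages Tara. Under Tara: Flor, Mona (2). That's 3 in total.

3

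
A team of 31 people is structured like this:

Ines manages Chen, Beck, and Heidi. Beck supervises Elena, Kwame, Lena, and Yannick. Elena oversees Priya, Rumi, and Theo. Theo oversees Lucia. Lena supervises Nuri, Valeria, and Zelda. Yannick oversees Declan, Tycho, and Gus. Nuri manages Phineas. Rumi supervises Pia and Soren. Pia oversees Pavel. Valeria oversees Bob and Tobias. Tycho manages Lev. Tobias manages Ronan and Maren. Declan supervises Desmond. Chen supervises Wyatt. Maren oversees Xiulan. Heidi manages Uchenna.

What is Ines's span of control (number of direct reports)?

Ines directly manages Beck, Chen, Heidi. That is 3 direct reports.

3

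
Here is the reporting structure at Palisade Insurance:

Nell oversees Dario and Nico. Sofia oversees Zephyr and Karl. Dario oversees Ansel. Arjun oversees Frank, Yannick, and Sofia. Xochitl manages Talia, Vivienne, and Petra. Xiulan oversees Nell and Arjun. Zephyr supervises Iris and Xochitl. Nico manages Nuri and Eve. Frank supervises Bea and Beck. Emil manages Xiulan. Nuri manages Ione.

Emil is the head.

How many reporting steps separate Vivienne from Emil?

Chain from Vivienne up to Emil: Vivienne → Xochitl → Zephyr → Sofia → Arjun → Xiulan → Emil. That is 6 steps up, so Vivienne is 6 levels below Emil.

6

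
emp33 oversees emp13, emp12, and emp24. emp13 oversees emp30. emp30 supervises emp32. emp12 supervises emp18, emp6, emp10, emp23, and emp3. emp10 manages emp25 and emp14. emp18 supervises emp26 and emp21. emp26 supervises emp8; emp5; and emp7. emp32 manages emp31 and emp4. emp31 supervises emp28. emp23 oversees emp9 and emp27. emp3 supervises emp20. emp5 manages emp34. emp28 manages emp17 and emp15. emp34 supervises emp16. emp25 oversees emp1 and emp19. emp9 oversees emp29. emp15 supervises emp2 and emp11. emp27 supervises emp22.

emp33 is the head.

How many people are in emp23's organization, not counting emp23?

4

emp23 directly manages emp9, emp27. Under emp9: emp29 (1). Under emp27: emp22 (1). So emp23's organization is 2 direct reports plus everyone under them: 2 + 2 = 4.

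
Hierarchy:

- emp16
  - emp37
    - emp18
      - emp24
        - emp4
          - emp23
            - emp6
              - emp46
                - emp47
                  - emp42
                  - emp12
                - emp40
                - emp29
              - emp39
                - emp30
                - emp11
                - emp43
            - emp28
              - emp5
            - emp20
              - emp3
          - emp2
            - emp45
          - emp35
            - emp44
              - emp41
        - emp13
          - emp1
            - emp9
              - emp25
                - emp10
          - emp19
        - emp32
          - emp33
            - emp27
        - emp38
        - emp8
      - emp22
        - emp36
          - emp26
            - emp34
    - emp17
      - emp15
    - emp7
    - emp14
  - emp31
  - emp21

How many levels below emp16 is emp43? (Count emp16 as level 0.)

8

Chain from emp43 up to emp16: emp43 → emp39 → emp6 → emp23 → emp4 → emp24 → emp18 → emp37 → emp16. That is 8 steps up, so emp43 is 8 levels below emp16.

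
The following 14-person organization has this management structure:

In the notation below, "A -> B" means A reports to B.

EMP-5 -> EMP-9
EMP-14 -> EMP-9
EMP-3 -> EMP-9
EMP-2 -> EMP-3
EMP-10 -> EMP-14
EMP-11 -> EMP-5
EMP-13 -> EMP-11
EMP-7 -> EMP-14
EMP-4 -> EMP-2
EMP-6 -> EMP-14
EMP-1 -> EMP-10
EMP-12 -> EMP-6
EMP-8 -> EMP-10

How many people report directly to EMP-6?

1

EMP-6 directly manages EMP-12. That is 1 direct report.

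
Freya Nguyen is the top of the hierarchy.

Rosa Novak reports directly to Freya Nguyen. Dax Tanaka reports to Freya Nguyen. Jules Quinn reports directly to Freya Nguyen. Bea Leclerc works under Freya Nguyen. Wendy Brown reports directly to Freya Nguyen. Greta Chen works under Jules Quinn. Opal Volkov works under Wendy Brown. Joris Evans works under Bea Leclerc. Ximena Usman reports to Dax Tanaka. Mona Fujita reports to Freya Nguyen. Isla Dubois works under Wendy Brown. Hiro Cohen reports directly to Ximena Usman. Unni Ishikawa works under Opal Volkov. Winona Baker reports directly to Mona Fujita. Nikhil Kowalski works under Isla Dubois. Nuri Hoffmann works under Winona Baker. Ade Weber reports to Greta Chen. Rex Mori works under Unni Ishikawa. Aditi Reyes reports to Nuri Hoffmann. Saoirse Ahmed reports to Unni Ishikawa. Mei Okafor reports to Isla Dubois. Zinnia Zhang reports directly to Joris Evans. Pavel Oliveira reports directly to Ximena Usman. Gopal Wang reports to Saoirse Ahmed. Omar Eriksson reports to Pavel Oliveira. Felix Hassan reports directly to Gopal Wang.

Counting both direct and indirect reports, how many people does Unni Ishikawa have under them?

4

Unni Ishikawa directly manages Rex Mori, Saoirse Ahmed. Rex Mori has no reports. Under Saoirse Ahmed: Gopal Wang, Felix Hassan (2). So Unni Ishikawa's organization is 2 direct reports plus everyone under them: 1 + 3 = 4.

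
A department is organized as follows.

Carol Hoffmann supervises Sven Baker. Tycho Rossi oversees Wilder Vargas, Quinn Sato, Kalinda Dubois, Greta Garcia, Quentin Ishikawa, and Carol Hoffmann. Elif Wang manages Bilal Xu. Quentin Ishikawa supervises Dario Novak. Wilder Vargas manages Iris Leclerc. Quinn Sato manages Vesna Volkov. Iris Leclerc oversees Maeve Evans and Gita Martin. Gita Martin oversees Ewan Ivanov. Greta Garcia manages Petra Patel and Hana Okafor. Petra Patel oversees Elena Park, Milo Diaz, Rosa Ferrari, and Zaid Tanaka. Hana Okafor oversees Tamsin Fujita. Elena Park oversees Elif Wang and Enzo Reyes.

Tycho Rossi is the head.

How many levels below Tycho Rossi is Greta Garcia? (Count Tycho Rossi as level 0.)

Chain from Greta Garcia up to Tycho Rossi: Greta Garcia → Tycho Rossi. That is 1 step up, so Greta Garcia is 1 level below Tycho Rossi.

1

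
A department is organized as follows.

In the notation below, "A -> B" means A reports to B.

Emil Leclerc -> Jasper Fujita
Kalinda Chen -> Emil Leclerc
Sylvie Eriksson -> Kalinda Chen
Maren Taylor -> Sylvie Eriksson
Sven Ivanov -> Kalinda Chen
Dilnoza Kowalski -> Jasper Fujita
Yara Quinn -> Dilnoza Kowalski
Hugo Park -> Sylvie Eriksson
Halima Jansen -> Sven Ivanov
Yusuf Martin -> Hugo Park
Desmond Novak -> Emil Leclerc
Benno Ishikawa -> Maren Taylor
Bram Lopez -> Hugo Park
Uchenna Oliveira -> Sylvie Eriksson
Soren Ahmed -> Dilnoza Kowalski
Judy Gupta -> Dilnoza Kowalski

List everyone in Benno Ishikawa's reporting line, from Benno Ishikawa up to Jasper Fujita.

Benno Ishikawa -> Maren Taylor -> Sylvie Eriksson -> Kalinda Chen -> Emil Leclerc -> Jasper Fujita

Benno Ishikawa reports to Maren Taylor. Maren Taylor reports to Sylvie Eriksson. Sylvie Eriksson reports to Kalinda Chen. Kalinda Chen reports to Emil Leclerc. Emil Leclerc reports to Jasper Fujita. Jasper Fujita is at the top.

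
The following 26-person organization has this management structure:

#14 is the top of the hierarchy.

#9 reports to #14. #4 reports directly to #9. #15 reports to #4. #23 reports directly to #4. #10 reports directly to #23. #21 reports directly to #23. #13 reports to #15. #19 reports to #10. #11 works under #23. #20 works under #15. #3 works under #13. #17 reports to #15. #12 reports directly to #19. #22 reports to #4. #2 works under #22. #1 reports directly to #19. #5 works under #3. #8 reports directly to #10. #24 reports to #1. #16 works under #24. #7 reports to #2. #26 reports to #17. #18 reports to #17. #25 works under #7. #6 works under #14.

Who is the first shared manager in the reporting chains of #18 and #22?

#4

#18's chain of managers is #17, #15, #4, #9, #14. #22's chain of managers is #4, #9, #14. The first manager that appears in both chains is #4.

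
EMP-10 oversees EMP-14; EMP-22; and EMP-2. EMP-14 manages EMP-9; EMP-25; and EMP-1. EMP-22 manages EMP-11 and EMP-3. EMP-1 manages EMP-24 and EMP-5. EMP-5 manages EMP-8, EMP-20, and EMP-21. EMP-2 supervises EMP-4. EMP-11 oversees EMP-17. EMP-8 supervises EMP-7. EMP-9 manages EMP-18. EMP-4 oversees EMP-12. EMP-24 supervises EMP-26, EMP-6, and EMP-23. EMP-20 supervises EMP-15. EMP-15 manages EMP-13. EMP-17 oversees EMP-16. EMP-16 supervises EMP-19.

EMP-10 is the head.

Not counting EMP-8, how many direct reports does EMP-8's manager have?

EMP-8 reports to EMP-5. EMP-5's other direct reports are EMP-21, EMP-20 — 2 peers.

2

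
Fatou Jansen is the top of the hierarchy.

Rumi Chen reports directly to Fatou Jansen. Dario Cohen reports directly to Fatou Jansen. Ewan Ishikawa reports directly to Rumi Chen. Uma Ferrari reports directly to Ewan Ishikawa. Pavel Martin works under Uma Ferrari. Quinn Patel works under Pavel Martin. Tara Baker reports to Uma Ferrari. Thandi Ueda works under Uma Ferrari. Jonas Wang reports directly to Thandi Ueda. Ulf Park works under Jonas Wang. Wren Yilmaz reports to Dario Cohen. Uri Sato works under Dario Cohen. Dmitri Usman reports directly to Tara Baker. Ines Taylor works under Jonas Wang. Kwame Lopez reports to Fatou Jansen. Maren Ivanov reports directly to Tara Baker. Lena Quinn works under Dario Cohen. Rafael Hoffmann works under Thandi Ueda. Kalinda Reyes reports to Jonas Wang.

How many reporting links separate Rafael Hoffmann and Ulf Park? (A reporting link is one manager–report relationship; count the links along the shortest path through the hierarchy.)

3

Rafael Hoffmann is 1 level below Thandi Ueda, and Ulf Park is 2 levels below Thandi Ueda (their lowest common manager). The shortest path runs up from Rafael Hoffmann to Thandi Ueda and back down to Ulf Park: 1 + 2 = 3 links.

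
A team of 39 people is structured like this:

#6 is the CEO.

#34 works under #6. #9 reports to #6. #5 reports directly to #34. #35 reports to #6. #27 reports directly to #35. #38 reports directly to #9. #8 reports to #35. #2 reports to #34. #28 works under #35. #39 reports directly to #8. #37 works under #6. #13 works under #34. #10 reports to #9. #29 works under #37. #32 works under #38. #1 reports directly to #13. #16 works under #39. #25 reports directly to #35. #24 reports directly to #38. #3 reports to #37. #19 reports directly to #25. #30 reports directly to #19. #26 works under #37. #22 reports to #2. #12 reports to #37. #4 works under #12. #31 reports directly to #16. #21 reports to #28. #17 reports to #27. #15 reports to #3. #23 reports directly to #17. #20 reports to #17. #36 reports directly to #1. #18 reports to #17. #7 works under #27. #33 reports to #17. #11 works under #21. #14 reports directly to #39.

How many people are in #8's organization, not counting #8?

4

#8 directly manages #39. Under #39: #14, #16, #31 (3). That's 4 in total.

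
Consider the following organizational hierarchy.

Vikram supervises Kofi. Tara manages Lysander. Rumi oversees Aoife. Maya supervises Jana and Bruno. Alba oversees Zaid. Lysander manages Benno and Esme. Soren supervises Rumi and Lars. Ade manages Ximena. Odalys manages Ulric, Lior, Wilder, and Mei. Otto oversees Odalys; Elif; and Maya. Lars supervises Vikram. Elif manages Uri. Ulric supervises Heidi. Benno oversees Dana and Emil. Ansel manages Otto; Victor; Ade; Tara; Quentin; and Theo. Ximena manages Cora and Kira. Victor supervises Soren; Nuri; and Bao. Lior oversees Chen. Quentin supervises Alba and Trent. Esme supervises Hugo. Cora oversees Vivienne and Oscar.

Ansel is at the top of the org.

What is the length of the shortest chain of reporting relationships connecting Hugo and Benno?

3

Hugo is 2 levels below Lysander, and Benno is 1 level below Lysander (their lowest common manager). The shortest path runs up from Hugo to Lysander and back down to Benno: 2 + 1 = 3 links.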